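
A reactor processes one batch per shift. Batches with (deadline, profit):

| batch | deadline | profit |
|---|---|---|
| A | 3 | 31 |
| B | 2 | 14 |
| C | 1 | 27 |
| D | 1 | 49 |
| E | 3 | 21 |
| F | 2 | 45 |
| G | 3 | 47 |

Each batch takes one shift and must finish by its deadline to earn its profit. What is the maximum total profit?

141

Take jobs in profit order; each goes to the latest open slot no later than its deadline.
Profit order: D=49 G=47 F=45 A=31 C=27 E=21 B=14
Assign: D→slot 1, G→slot 3, F→slot 2, A skipped, C skipped, E skipped, B skipped.
Slots: [1:D] [2:F] [3:G]
Profit = 49 + 45 + 47 = 141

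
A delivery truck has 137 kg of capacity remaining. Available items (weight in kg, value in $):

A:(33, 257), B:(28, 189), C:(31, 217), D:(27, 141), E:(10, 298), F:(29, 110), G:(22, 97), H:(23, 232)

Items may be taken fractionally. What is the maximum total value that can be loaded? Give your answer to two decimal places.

1255.67

Greedy by value/weight ratio, highest first.
Ratios (sorted): E 29.80, H 10.09, A 7.79, C 7.00, B 6.75, D 5.22, G 4.41, F 3.79
take E (10 @ 298); take H (23 @ 232); take A (33 @ 257); take C (31 @ 217); take B (28 @ 189); take 12/27 of D → 62.67. Capacity used 137/137.
Total value = 1255.67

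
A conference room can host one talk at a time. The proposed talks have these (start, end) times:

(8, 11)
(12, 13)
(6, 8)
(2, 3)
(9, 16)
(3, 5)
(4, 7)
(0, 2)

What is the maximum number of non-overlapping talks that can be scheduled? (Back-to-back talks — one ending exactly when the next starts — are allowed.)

6

Order by finish time; keep every interval that doesn't clash with the previous kept one.
Sorted by end: (0,2)  (2,3)  (3,5)  (4,7)  (6,8)  (8,11)  (12,13)  (9,16)
take (0,2); take (2,3); take (3,5); take (6,8); take (8,11); take (12,13); skip (9,16).
Selected 6 talks.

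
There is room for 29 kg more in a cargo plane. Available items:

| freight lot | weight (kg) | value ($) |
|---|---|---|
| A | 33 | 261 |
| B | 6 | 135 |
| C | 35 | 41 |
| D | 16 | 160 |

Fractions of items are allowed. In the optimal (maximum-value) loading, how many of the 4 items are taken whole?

Greedy by value/weight ratio, highest first.
Ratios (sorted): B 22.50, D 10.00, A 7.91, C 1.17
take B (6 @ 135); take D (16 @ 160); take 7/33 of A → 55.36. Capacity used 29/29.
2 item(s) taken whole; one partial (take 7/33 of A).

2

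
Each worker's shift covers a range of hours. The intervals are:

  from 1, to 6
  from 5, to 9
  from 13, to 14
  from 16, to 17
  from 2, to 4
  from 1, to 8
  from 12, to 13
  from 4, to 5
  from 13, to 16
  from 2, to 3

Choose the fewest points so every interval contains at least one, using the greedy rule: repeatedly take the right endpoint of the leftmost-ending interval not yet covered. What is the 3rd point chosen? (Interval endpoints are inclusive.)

13

Process intervals by earliest right end; each time one isn't hit yet, stab at its right endpoint.
Sorted: [2,3] [2,4] [4,5] [1,6] [1,8] [5,9] [12,13] [13,14] [13,16] [16,17]
{[2,3],[2,4]} hit by 3; {[4,5],[1,6],[1,8],[5,9]} hit by 5; {[12,13],[13,14],[13,16]} hit by 13; {[16,17]} hit by 17.
Points: 3, 5, 13, 17 (4 total).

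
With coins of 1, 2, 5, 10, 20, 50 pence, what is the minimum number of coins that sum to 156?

5

Greedy: take as many of the largest coin as possible, then repeat with the remainder.
156 = 3×50 + 1×5 + 1×1
Total coins = 3 + 1 + 1 = 5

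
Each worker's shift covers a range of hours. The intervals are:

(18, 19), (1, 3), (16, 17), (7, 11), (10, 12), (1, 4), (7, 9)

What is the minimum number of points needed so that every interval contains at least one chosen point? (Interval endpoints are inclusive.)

5

Sort by right endpoint; whenever an interval is uncovered, place a point at its right end.
Sorted: [1,3] [1,4] [7,9] [7,11] [10,12] [16,17] [18,19]
{[1,3],[1,4]} hit by 3; {[7,9],[7,11]} hit by 9; {[10,12]} hit by 12; {[16,17]} hit by 17; {[18,19]} hit by 19.
Points: 3, 9, 12, 17, 19 (5 total).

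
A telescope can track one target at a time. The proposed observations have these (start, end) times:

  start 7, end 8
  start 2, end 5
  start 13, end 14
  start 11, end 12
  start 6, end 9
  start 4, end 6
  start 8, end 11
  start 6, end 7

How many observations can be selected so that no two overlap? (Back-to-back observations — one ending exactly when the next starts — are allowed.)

6

By end time: (2,5), (4,6), (6,7), (7,8), (6,9), (8,11), (11,12), (13,14).
Pick (2,5); next start ≥ 5 → (6,7); next start ≥ 7 → (7,8); next start ≥ 8 → (8,11); next start ≥ 11 → (11,12); next start ≥ 12 → (13,14).
Selected 6 observations.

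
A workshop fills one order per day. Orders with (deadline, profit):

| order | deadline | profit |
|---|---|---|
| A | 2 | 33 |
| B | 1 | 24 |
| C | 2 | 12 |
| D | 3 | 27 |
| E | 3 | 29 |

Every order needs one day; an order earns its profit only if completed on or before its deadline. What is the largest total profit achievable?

89

By profit: A(d2,33), E(d3,29), D(d3,27), B(d1,24), C(d2,12)
A→slot 2; E→slot 3; D→slot 1; B skipped; C skipped.
Profit = 27 + 33 + 29 = 89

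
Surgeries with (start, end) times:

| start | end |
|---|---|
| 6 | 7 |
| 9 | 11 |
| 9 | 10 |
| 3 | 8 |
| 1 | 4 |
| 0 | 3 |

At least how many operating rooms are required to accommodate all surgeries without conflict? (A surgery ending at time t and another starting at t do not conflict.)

The answer is the maximum number of intervals overlapping at any instant.
Events (time:±→running): 0:+→1 1:+→2 … peak 2.

2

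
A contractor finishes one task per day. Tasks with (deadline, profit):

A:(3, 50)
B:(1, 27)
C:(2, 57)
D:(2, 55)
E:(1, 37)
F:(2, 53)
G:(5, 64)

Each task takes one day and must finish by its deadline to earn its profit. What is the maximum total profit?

226

By profit: G(d5,64), C(d2,57), D(d2,55), F(d2,53), A(d3,50), E(d1,37), B(d1,27)
G→slot 5; C→slot 2; D→slot 1; F skipped; A→slot 3; E skipped; B skipped.
Profit = 55 + 57 + 50 + 64 = 226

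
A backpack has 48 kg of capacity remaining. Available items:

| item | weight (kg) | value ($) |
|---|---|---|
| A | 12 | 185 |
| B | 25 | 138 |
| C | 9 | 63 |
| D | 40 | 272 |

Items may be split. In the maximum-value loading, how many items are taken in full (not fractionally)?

Order: A (185/12=15.42) > C (63/9=7.00) > D (272/40=6.80) > B (138/25=5.52)
Fill: take A (12 @ 185) → take C (9 @ 63) → take 27/40 of D → 183.60; 48/48 used.
2 item(s) taken whole; one partial (take 27/40 of D).

2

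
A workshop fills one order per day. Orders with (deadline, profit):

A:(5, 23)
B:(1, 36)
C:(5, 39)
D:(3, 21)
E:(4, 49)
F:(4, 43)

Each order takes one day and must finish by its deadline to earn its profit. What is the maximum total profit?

Take jobs in profit order; each goes to the latest open slot no later than its deadline.
By profit: E(d4,49), F(d4,43), C(d5,39), B(d1,36), A(d5,23), D(d3,21)
E→slot 4; F→slot 3; C→slot 5; B→slot 1; A→slot 2; D skipped.
Profit = 36 + 23 + 43 + 49 + 39 = 190

190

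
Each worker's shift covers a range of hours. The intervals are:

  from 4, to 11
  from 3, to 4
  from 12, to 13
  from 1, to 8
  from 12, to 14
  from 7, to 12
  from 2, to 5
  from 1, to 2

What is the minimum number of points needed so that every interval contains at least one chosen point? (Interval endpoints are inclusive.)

3

Sorted: [1,2] [3,4] [2,5] [1,8] [4,11] [7,12] [12,13] [12,14]
{[1,2]} hit by 2; {[3,4],[2,5],[1,8],[4,11]} hit by 4; {[7,12],[12,13],[12,14]} hit by 12.
Points: 2, 4, 12 (3 total).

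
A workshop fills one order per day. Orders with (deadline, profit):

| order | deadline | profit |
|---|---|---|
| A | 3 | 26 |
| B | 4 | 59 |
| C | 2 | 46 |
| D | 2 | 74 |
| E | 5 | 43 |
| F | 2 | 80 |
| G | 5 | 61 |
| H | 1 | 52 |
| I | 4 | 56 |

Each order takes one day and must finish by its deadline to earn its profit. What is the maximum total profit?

Profit order: F=80 D=74 G=61 B=59 I=56 H=52 C=46 E=43 A=26
Assign: F→slot 2, D→slot 1, G→slot 5, B→slot 4, I→slot 3, H skipped, C skipped, E skipped, A skipped.
Slots: [1:D] [2:F] [3:I] [4:B] [5:G]
Profit = 74 + 80 + 56 + 59 + 61 = 330

330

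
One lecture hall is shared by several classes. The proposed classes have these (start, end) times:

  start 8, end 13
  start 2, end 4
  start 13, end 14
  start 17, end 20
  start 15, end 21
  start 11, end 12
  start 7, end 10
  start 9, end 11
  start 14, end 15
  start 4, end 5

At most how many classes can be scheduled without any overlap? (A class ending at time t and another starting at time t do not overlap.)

Sorted by end: (2,4)  (4,5)  (7,10)  (9,11)  (11,12)  (8,13)  (13,14)  (14,15)  (17,20)  (15,21)
take (2,4); take (4,5); take (7,10); take (11,12); take (13,14); take (14,15); take (17,20); skip (15,21).
Selected 7 classes.

7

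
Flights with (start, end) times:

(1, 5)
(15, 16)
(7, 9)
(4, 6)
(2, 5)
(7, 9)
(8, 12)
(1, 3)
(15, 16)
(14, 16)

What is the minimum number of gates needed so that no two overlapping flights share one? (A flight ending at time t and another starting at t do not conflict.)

starts: [1, 1, 2, 4, 7, 7, 8, 14, 15, 15]
ends:   [3, 5, 5, 6, 9, 9, 12, 16, 16, 16]
s1→1 s1→2 s2→3  — peak 3.

3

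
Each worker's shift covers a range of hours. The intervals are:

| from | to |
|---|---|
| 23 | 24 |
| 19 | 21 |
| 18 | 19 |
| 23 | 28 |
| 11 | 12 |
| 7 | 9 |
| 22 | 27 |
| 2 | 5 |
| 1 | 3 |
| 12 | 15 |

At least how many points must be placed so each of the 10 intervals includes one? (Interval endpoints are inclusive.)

5

Process intervals by earliest right end; each time one isn't hit yet, stab at its right endpoint.
Sorted: [1,3] [2,5] [7,9] [11,12] [12,15] [18,19] [19,21] [23,24] [22,27] [23,28]
{[1,3],[2,5]} hit by 3; {[7,9]} hit by 9; {[11,12],[12,15]} hit by 12; {[18,19],[19,21]} hit by 19; {[23,24],[22,27],[23,28]} hit by 24.
Points: 3, 9, 12, 19, 24 (5 total).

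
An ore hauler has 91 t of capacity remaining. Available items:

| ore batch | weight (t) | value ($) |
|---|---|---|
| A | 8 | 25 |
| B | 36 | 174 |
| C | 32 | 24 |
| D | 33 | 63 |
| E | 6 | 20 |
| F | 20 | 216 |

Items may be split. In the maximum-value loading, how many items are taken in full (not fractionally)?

4

Sort by value per unit weight and fill in that order.
Ratios (sorted): F 10.80, B 4.83, E 3.33, A 3.12, D 1.91, C 0.75
take F (20 @ 216); take B (36 @ 174); take E (6 @ 20); take A (8 @ 25); take 21/33 of D → 40.09. Capacity used 91/91.
4 item(s) taken whole; one partial (take 21/33 of D).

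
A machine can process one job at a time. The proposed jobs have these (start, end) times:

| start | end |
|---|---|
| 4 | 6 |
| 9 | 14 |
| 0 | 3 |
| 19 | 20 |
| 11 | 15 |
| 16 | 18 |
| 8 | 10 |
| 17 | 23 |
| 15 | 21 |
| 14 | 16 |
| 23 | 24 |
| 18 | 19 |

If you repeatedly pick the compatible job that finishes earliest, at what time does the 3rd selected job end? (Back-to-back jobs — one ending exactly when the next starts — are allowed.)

Greedy by earliest finish: after sorting by end time, pick each interval compatible with the last pick.
By end time: (0,3), (4,6), (8,10), (9,14), (11,15), (14,16), (16,18), (18,19), (19,20), (15,21), (17,23), (23,24).
Pick (0,3); next start ≥ 3 → (4,6); next start ≥ 6 → (8,10); next start ≥ 10 → (11,15); next start ≥ 15 → (16,18); next start ≥ 18 → (18,19); next start ≥ 19 → (19,20); next start ≥ 20 → (23,24).
Selected: (0,3) (4,6) (8,10) (11,15) (16,18) (18,19) (19,20) (23,24)

10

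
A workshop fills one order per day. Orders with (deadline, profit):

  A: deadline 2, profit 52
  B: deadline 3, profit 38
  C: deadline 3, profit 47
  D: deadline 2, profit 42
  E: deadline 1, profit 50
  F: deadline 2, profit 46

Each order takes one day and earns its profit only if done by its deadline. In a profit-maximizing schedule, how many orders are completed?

Sort by profit descending; place each in the latest free slot ≤ its deadline.
By profit: A(d2,52), E(d1,50), C(d3,47), F(d2,46), D(d2,42), B(d3,38)
A→slot 2; E→slot 1; C→slot 3; F skipped; D skipped; B skipped.
3 of 6 scheduled.

3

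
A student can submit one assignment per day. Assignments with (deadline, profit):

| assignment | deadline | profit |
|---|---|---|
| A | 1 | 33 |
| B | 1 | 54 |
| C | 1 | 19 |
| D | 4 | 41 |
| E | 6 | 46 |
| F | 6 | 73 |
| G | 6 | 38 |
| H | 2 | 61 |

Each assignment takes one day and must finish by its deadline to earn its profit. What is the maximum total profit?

By profit: F(d6,73), H(d2,61), B(d1,54), E(d6,46), D(d4,41), G(d6,38), A(d1,33), C(d1,19)
F→slot 6; H→slot 2; B→slot 1; E→slot 5; D→slot 4; G→slot 3; A skipped; C skipped.
Profit = 54 + 61 + 38 + 41 + 46 + 73 = 313

313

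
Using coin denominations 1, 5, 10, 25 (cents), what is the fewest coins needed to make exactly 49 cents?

7

49 = 1×25 + 2×10 + 4×1
Total coins = 1 + 2 + 4 = 7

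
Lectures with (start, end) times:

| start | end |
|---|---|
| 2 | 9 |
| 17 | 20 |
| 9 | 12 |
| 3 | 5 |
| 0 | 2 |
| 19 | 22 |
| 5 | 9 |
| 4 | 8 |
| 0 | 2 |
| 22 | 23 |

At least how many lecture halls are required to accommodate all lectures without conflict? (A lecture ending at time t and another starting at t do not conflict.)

3

The answer is the maximum number of intervals overlapping at any instant.
starts: [0, 0, 2, 3, 4, 5, 9, 17, 19, 22]
ends:   [2, 2, 5, 8, 9, 9, 12, 20, 22, 23]
s0→1 s0→2 e2→1 e2→0 s2→1 s3→2 s4→3  — peak 3.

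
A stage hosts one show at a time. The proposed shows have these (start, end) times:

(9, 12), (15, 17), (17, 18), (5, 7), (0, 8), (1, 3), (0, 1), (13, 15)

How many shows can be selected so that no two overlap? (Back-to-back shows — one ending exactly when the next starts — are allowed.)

Order by finish time; keep every interval that doesn't clash with the previous kept one.
By end time: (0,1), (1,3), (5,7), (0,8), (9,12), (13,15), (15,17), (17,18).
Pick (0,1); next start ≥ 1 → (1,3); next start ≥ 3 → (5,7); next start ≥ 7 → (9,12); next start ≥ 12 → (13,15); next start ≥ 15 → (15,17); next start ≥ 17 → (17,18).
Selected 7 shows.

7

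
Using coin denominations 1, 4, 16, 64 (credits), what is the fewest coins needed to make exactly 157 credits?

7

157 = 2×64 + 1×16 + 3×4 + 1×1
Total coins = 2 + 1 + 3 + 1 = 7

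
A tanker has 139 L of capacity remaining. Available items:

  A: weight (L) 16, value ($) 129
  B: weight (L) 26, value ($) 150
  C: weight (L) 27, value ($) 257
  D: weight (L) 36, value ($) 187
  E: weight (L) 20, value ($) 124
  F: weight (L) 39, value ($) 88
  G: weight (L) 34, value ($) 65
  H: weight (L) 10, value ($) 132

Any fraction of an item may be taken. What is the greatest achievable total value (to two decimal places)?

Order: H (132/10=13.20) > C (257/27=9.52) > A (129/16=8.06) > E (124/20=6.20) > B (150/26=5.77) > D (187/36=5.19) > F (88/39=2.26) > G (65/34=1.91)
Fill: take H (10 @ 132) → take C (27 @ 257) → take A (16 @ 129) → take E (20 @ 124) → take B (26 @ 150) → take D (36 @ 187) → take 4/39 of F → 9.03; 139/139 used.
Total value = 988.03

988.03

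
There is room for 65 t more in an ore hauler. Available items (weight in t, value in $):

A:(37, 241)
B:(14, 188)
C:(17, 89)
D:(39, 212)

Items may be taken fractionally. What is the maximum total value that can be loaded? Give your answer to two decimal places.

505.10

Greedy by value/weight ratio, highest first.
Order: B (188/14=13.43) > A (241/37=6.51) > D (212/39=5.44) > C (89/17=5.24)
Fill: take B (14 @ 188) → take A (37 @ 241) → take 14/39 of D → 76.10; 65/65 used.
Total value = 505.10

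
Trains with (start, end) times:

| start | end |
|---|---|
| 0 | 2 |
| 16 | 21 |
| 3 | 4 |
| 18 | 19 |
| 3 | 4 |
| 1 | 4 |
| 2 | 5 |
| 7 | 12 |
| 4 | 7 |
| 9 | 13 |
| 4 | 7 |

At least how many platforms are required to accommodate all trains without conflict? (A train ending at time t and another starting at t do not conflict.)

4

The answer is the maximum number of intervals overlapping at any instant.
starts: [0, 1, 2, 3, 3, 4, 4, 7, 9, 16, 18]
ends:   [2, 4, 4, 4, 5, 7, 7, 12, 13, 19, 21]
s0→1 s1→2 e2→1 s2→2 s3→3 s3→4  — peak 4.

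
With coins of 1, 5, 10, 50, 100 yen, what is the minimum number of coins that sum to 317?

Greedy: take as many of the largest coin as possible, then repeat with the remainder.
317 − 3×100→17 − 1×10→7 − 1×5→2 − 2×1→0
Total coins = 3 + 1 + 1 + 2 = 7

7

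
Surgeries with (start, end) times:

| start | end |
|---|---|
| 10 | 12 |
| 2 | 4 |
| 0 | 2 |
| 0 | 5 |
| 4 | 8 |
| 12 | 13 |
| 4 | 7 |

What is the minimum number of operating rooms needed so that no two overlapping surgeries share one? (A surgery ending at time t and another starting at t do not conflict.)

3

Count concurrent intervals with a sweep; the peak is the room count.
Events (time:±→running): 0:+→1 0:+→2 2:-→1 2:+→2 4:-→1 4:+→2 4:+→3 … peak 3.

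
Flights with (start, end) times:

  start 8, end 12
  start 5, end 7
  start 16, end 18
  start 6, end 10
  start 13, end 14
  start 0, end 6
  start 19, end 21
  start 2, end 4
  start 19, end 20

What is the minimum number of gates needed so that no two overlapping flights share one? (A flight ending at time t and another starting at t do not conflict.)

2

starts: [0, 2, 5, 6, 8, 13, 16, 19, 19]
ends:   [4, 6, 7, 10, 12, 14, 18, 20, 21]
s0→1 s2→2  — peak 2.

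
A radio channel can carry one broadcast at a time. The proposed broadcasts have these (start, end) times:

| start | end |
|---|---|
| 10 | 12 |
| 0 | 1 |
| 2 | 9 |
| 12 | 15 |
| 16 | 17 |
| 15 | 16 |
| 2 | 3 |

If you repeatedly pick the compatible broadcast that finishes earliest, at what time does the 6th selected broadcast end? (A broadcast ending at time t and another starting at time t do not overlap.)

Sorted by end: (0,1)  (2,3)  (2,9)  (10,12)  (12,15)  (15,16)  (16,17)
take (0,1); take (2,3); skip (2,9); take (10,12); take (12,15); take (15,16); take (16,17).
Selected: (0,1) (2,3) (10,12) (12,15) (15,16) (16,17)

17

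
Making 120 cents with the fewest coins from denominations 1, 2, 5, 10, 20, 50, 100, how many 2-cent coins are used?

Use the largest denomination that fits, subtract, and repeat.
120 = 1×100 + 1×20
Count of 2: 0

0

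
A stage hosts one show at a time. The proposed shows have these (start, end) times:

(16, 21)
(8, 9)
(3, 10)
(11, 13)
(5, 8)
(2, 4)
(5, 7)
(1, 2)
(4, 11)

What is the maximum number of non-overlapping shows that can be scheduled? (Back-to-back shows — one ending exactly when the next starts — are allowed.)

6

Order by finish time; keep every interval that doesn't clash with the previous kept one.
By end time: (1,2), (2,4), (5,7), (5,8), (8,9), (3,10), (4,11), (11,13), (16,21).
Pick (1,2); next start ≥ 2 → (2,4); next start ≥ 4 → (5,7); next start ≥ 7 → (8,9); next start ≥ 9 → (11,13); next start ≥ 13 → (16,21).
Selected 6 shows.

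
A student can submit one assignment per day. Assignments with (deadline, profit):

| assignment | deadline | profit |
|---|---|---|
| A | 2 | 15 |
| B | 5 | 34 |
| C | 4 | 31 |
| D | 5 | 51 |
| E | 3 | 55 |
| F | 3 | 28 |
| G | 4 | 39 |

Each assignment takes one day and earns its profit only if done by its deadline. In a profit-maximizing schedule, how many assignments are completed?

5

Sort by profit descending; place each in the latest free slot ≤ its deadline.
By profit: E(d3,55), D(d5,51), G(d4,39), B(d5,34), C(d4,31), F(d3,28), A(d2,15)
E→slot 3; D→slot 5; G→slot 4; B→slot 2; C→slot 1; F skipped; A skipped.
5 of 7 scheduled.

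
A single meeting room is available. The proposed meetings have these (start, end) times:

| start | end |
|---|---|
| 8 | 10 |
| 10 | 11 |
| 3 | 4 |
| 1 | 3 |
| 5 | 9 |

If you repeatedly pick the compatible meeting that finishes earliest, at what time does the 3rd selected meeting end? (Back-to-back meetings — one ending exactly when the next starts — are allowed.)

9

Greedy by earliest finish: after sorting by end time, pick each interval compatible with the last pick.
By end time: (1,3), (3,4), (5,9), (8,10), (10,11).
Pick (1,3); next start ≥ 3 → (3,4); next start ≥ 4 → (5,9); next start ≥ 9 → (10,11).
Selected: (1,3) (3,4) (5,9) (10,11)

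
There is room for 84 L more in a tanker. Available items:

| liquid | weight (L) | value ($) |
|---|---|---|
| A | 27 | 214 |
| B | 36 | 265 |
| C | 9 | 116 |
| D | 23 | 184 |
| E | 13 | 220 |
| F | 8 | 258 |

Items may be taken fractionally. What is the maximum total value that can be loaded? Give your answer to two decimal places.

Sort by value per unit weight and fill in that order.
Ratios (sorted): F 32.25, E 16.92, C 12.89, D 8.00, A 7.93, B 7.36
take F (8 @ 258); take E (13 @ 220); take C (9 @ 116); take D (23 @ 184); take A (27 @ 214); take 4/36 of B → 29.44. Capacity used 84/84.
Total value = 1021.44

1021.44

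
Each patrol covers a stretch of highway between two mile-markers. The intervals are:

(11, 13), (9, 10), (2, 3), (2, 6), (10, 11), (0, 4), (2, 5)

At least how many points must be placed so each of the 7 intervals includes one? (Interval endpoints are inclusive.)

3

Sorted: [2,3] [0,4] [2,5] [2,6] [9,10] [10,11] [11,13]
{[2,3],[0,4],[2,5],[2,6]} hit by 3; {[9,10],[10,11]} hit by 10; {[11,13]} hit by 13.
Points: 3, 10, 13 (3 total).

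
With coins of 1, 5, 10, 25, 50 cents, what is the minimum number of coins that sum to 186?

Use the largest denomination that fits, subtract, and repeat.
186 − 3×50→36 − 1×25→11 − 1×10→1 − 1×1→0
Total coins = 3 + 1 + 1 + 1 = 6

6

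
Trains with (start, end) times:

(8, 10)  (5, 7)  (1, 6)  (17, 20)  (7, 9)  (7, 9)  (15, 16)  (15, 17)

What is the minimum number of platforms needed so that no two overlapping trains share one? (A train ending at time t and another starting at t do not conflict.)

3

The answer is the maximum number of intervals overlapping at any instant.
Events (time:±→running): 1:+→1 5:+→2 6:-→1 7:-→0 7:+→1 7:+→2 8:+→3 … peak 3.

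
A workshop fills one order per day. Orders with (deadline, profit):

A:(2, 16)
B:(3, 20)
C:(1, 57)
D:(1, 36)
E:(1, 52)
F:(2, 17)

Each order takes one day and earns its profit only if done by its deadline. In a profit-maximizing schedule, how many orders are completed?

By profit: C(d1,57), E(d1,52), D(d1,36), B(d3,20), F(d2,17), A(d2,16)
C→slot 1; E skipped; D skipped; B→slot 3; F→slot 2; A skipped.
3 of 6 scheduled.

3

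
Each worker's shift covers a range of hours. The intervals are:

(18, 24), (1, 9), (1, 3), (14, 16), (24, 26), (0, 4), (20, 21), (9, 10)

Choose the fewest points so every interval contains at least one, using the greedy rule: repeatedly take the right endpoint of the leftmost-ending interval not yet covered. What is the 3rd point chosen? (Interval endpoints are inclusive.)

16

Sorted: [1,3] [0,4] [1,9] [9,10] [14,16] [20,21] [18,24] [24,26]
{[1,3],[0,4],[1,9]} hit by 3; {[9,10]} hit by 10; {[14,16]} hit by 16; {[20,21],[18,24]} hit by 21; {[24,26]} hit by 26.
Points: 3, 10, 16, 21, 26 (5 total).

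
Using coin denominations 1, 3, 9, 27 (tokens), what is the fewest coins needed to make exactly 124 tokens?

8

Use the largest denomination that fits, subtract, and repeat.
124 − 4×27→16 − 1×9→7 − 2×3→1 − 1×1→0
Total coins = 4 + 1 + 2 + 1 = 8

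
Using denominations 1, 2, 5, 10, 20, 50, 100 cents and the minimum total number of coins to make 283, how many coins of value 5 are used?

0

283 − 2×100→83 − 1×50→33 − 1×20→13 − 1×10→3 − 1×2→1 − 1×1→0
Count of 5: 0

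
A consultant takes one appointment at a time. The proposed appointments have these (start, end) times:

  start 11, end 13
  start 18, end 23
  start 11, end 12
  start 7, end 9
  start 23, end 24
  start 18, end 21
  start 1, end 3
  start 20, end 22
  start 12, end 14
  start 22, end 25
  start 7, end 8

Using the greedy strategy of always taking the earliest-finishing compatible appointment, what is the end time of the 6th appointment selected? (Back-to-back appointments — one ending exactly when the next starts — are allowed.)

Greedy by earliest finish: after sorting by end time, pick each interval compatible with the last pick.
By end time: (1,3), (7,8), (7,9), (11,12), (11,13), (12,14), (18,21), (20,22), (18,23), (23,24), (22,25).
Pick (1,3); next start ≥ 3 → (7,8); next start ≥ 8 → (11,12); next start ≥ 12 → (12,14); next start ≥ 14 → (18,21); next start ≥ 21 → (23,24).
Selected: (1,3) (7,8) (11,12) (12,14) (18,21) (23,24)

24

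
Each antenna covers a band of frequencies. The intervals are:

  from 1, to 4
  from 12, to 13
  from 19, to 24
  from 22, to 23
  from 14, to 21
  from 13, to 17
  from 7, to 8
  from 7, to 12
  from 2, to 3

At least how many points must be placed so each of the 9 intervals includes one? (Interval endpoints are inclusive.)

5

Sort by right endpoint; whenever an interval is uncovered, place a point at its right end.
By right end: [2,3]  [1,4]  [7,8]  [7,12]  [12,13]  [13,17]  [14,21]  [22,23]  [19,24]
[2,3] uncovered → point at 3; [7,8] uncovered → point at 8; [12,13] uncovered → point at 13; [14,21] uncovered → point at 21; [22,23] uncovered → point at 23.
Points: 3, 8, 13, 21, 23 (5 total).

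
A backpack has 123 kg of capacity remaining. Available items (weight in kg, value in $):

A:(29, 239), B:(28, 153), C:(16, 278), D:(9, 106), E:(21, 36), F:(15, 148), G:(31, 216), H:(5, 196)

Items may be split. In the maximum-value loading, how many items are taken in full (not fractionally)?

Greedy by value/weight ratio, highest first.
Ratios (sorted): H 39.20, C 17.38, D 11.78, F 9.87, A 8.24, G 6.97, B 5.46, E 1.71
take H (5 @ 196); take C (16 @ 278); take D (9 @ 106); take F (15 @ 148); take A (29 @ 239); take G (31 @ 216); take 18/28 of B → 98.36. Capacity used 123/123.
6 item(s) taken whole; one partial (take 18/28 of B).

6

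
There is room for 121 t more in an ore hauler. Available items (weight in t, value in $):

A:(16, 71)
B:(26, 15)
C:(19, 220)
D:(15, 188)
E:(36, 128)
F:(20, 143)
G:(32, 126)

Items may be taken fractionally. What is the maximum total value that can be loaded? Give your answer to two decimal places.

815.56

Ratios (sorted): D 12.53, C 11.58, F 7.15, A 4.44, G 3.94, E 3.56, B 0.58
take D (15 @ 188); take C (19 @ 220); take F (20 @ 143); take A (16 @ 71); take G (32 @ 126); take 19/36 of E → 67.56. Capacity used 121/121.
Total value = 815.56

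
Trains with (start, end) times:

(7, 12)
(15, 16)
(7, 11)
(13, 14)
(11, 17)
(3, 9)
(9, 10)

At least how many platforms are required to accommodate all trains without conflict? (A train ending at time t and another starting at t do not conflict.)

3

starts: [3, 7, 7, 9, 11, 13, 15]
ends:   [9, 10, 11, 12, 14, 16, 17]
s3→1 s7→2 s7→3  — peak 3.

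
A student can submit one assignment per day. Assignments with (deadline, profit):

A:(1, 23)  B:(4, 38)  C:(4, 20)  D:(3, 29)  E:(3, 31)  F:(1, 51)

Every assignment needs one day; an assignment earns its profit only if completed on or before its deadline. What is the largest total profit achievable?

Profit order: F=51 B=38 E=31 D=29 A=23 C=20
Assign: F→slot 1, B→slot 4, E→slot 3, D→slot 2, A skipped, C skipped.
Slots: [1:F] [2:D] [3:E] [4:B]
Profit = 51 + 29 + 31 + 38 = 149

149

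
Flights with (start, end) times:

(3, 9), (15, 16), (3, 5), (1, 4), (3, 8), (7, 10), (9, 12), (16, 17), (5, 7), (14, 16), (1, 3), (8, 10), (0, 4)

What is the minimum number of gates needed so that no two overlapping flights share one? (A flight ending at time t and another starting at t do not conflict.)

Events (time:±→running): 0:+→1 1:+→2 1:+→3 3:-→2 3:+→3 3:+→4 3:+→5 … peak 5.

5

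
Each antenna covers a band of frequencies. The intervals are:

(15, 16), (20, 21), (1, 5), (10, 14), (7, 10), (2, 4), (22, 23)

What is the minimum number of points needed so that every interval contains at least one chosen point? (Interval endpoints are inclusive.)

Sorted: [2,4] [1,5] [7,10] [10,14] [15,16] [20,21] [22,23]
{[2,4],[1,5]} hit by 4; {[7,10],[10,14]} hit by 10; {[15,16]} hit by 16; {[20,21]} hit by 21; {[22,23]} hit by 23.
Points: 4, 10, 16, 21, 23 (5 total).

5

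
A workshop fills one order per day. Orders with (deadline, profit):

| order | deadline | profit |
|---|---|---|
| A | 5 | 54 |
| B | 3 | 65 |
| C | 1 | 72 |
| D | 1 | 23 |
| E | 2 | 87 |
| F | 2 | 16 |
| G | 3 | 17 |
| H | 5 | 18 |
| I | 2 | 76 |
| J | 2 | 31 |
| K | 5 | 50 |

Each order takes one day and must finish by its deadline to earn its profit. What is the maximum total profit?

332

Take jobs in profit order; each goes to the latest open slot no later than its deadline.
By profit: E(d2,87), I(d2,76), C(d1,72), B(d3,65), A(d5,54), K(d5,50), J(d2,31), D(d1,23), H(d5,18), G(d3,17), F(d2,16)
E→slot 2; I→slot 1; C skipped; B→slot 3; A→slot 5; K→slot 4; J skipped; D skipped; H skipped; G skipped; F skipped.
Profit = 76 + 87 + 65 + 50 + 54 = 332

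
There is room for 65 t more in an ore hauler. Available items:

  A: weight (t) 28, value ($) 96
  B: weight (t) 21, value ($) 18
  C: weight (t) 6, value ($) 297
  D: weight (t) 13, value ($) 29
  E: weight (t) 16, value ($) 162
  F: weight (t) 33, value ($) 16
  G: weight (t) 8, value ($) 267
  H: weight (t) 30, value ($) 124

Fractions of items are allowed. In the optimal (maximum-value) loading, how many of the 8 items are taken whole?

4

Ratios (sorted): C 49.50, G 33.38, E 10.12, H 4.13, A 3.43, D 2.23, B 0.86, F 0.48
take C (6 @ 297); take G (8 @ 267); take E (16 @ 162); take H (30 @ 124); take 5/28 of A → 17.14. Capacity used 65/65.
4 item(s) taken whole; one partial (take 5/28 of A).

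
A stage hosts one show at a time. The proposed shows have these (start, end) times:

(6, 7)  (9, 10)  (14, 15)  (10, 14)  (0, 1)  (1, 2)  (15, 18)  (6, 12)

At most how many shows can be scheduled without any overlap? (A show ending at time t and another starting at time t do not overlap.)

Order by finish time; keep every interval that doesn't clash with the previous kept one.
By end time: (0,1), (1,2), (6,7), (9,10), (6,12), (10,14), (14,15), (15,18).
Pick (0,1); next start ≥ 1 → (1,2); next start ≥ 2 → (6,7); next start ≥ 7 → (9,10); next start ≥ 10 → (10,14); next start ≥ 14 → (14,15); next start ≥ 15 → (15,18).
Selected 7 shows.

7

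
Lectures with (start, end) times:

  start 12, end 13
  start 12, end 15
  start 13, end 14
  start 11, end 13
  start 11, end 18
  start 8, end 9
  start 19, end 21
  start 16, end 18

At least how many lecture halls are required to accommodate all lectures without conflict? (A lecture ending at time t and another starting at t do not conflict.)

4

Events (time:±→running): 8:+→1 9:-→0 11:+→1 11:+→2 12:+→3 12:+→4 … peak 4.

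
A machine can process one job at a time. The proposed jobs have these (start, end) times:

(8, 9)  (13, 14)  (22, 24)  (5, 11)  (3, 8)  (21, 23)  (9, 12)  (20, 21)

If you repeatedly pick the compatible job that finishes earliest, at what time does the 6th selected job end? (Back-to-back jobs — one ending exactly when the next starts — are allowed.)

23

By end time: (3,8), (8,9), (5,11), (9,12), (13,14), (20,21), (21,23), (22,24).
Pick (3,8); next start ≥ 8 → (8,9); next start ≥ 9 → (9,12); next start ≥ 12 → (13,14); next start ≥ 14 → (20,21); next start ≥ 21 → (21,23).
Selected: (3,8) (8,9) (9,12) (13,14) (20,21) (21,23)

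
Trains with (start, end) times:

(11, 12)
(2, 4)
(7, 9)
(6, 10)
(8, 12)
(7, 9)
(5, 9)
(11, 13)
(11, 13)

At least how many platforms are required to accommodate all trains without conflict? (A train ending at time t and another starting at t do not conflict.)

5

Count concurrent intervals with a sweep; the peak is the room count.
Events (time:±→running): 2:+→1 4:-→0 5:+→1 6:+→2 7:+→3 7:+→4 8:+→5 … peak 5.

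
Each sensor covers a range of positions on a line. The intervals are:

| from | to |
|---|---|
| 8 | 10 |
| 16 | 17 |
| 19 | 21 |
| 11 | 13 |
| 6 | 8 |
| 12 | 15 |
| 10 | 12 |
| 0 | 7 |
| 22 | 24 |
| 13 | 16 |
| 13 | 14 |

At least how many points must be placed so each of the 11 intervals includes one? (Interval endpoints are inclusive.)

6

By right end: [0,7]  [6,8]  [8,10]  [10,12]  [11,13]  [13,14]  [12,15]  [13,16]  [16,17]  [19,21]  [22,24]
[0,7] uncovered → point at 7; [8,10] uncovered → point at 10; [11,13] uncovered → point at 13; [16,17] uncovered → point at 17; [19,21] uncovered → point at 21; [22,24] uncovered → point at 24.
Points: 7, 10, 13, 17, 21, 24 (6 total).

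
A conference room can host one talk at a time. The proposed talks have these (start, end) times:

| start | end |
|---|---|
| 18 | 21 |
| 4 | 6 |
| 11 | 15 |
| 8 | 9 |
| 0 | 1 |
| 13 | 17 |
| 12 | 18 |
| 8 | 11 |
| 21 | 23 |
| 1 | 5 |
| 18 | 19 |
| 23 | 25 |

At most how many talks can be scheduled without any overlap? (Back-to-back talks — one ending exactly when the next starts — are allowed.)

Order by finish time; keep every interval that doesn't clash with the previous kept one.
Sorted by end: (0,1)  (1,5)  (4,6)  (8,9)  (8,11)  (11,15)  (13,17)  (12,18)  (18,19)  (18,21)  (21,23)  (23,25)
take (0,1); take (1,5); take (8,9); skip (8,11); take (11,15); skip (13,17); take (18,19); take (21,23); take (23,25).
Selected 7 talks.

7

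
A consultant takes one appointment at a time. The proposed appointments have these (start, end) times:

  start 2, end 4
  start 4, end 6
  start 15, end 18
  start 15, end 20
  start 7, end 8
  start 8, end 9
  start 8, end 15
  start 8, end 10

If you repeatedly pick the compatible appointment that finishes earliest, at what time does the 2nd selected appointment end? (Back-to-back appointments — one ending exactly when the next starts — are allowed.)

Sorted by end: (2,4)  (4,6)  (7,8)  (8,9)  (8,10)  (8,15)  (15,18)  (15,20)
take (2,4); take (4,6); take (7,8); take (8,9); take (15,18); skip (15,20).
Selected: (2,4) (4,6) (7,8) (8,9) (15,18)

6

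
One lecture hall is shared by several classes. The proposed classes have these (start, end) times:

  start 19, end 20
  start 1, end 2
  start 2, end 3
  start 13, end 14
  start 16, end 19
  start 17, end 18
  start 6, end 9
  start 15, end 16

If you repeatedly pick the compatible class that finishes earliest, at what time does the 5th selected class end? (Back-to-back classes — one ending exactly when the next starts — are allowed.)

16

Order by finish time; keep every interval that doesn't clash with the previous kept one.
Sorted by end: (1,2)  (2,3)  (6,9)  (13,14)  (15,16)  (17,18)  (16,19)  (19,20)
take (1,2); take (2,3); take (6,9); take (13,14); take (15,16); take (17,18); take (19,20).
Selected: (1,2) (2,3) (6,9) (13,14) (15,16) (17,18) (19,20)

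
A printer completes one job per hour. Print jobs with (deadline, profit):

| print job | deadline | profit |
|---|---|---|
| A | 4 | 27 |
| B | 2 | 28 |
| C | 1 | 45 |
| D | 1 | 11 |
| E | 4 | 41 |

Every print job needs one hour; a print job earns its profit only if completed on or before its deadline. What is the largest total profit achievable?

141

Sort by profit descending; place each in the latest free slot ≤ its deadline.
By profit: C(d1,45), E(d4,41), B(d2,28), A(d4,27), D(d1,11)
C→slot 1; E→slot 4; B→slot 2; A→slot 3; D skipped.
Profit = 45 + 28 + 27 + 41 = 141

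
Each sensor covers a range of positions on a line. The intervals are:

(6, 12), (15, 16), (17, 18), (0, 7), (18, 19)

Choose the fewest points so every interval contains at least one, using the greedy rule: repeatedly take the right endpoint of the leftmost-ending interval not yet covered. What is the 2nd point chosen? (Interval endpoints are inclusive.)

16

Sorted: [0,7] [6,12] [15,16] [17,18] [18,19]
{[0,7],[6,12]} hit by 7; {[15,16]} hit by 16; {[17,18],[18,19]} hit by 18.
Points: 7, 16, 18 (3 total).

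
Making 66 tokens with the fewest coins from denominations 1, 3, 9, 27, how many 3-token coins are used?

1

Use the largest denomination that fits, subtract, and repeat.
66 = 2×27 + 1×9 + 1×3
Count of 3: 1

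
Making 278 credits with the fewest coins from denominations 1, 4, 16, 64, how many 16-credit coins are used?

Use the largest denomination that fits, subtract, and repeat.
278 = 4×64 + 1×16 + 1×4 + 2×1
Count of 16: 1

1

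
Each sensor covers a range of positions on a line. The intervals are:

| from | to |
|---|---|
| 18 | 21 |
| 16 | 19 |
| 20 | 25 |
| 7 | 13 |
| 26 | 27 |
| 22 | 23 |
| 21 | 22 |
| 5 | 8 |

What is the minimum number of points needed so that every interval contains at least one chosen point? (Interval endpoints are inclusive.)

Sort by right endpoint; whenever an interval is uncovered, place a point at its right end.
Sorted: [5,8] [7,13] [16,19] [18,21] [21,22] [22,23] [20,25] [26,27]
{[5,8],[7,13]} hit by 8; {[16,19],[18,21]} hit by 19; {[21,22],[22,23],[20,25]} hit by 22; {[26,27]} hit by 27.
Points: 8, 19, 22, 27 (4 total).

4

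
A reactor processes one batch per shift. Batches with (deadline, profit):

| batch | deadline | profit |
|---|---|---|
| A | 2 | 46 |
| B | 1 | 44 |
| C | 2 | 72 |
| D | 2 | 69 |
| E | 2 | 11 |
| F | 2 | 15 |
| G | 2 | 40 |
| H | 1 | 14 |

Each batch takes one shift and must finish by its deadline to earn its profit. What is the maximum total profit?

141

Profit order: C=72 D=69 A=46 B=44 G=40 F=15 H=14 E=11
Assign: C→slot 2, D→slot 1, A skipped, B skipped, G skipped, F skipped, H skipped, E skipped.
Slots: [1:D] [2:C]
Profit = 69 + 72 = 141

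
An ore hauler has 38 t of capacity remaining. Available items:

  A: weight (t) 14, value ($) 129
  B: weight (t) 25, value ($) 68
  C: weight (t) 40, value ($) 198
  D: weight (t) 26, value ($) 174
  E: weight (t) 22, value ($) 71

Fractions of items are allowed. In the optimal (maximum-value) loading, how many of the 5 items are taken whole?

Order: A (129/14=9.21) > D (174/26=6.69) > C (198/40=4.95) > E (71/22=3.23) > B (68/25=2.72)
Fill: take A (14 @ 129) → take 24/26 of D → 160.62; 38/38 used.
1 item(s) taken whole; one partial (take 24/26 of D).

1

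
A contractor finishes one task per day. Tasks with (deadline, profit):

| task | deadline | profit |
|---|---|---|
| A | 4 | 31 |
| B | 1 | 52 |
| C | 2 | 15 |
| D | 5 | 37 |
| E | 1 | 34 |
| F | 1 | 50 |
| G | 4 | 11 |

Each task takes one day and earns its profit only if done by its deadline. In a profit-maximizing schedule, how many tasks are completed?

5

Profit order: B=52 F=50 D=37 E=34 A=31 C=15 G=11
Assign: B→slot 1, F skipped, D→slot 5, E skipped, A→slot 4, C→slot 2, G→slot 3.
Slots: [1:B] [2:C] [3:G] [4:A] [5:D]
5 of 7 scheduled.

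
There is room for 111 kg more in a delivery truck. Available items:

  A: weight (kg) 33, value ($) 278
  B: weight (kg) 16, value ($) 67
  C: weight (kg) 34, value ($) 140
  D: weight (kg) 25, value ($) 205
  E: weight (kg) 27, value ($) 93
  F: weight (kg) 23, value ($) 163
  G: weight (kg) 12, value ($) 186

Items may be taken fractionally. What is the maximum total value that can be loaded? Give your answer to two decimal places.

907.24

Greedy by value/weight ratio, highest first.
Ratios (sorted): G 15.50, A 8.42, D 8.20, F 7.09, B 4.19, C 4.12, E 3.44
take G (12 @ 186); take A (33 @ 278); take D (25 @ 205); take F (23 @ 163); take B (16 @ 67); take 2/34 of C → 8.24. Capacity used 111/111.
Total value = 907.24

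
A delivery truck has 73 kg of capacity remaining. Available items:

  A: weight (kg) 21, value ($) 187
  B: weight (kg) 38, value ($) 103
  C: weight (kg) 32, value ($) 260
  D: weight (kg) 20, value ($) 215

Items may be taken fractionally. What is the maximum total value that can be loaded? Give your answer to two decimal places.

662.00

Greedy by value/weight ratio, highest first.
Ratios (sorted): D 10.75, A 8.90, C 8.12, B 2.71
take D (20 @ 215); take A (21 @ 187); take C (32 @ 260). Capacity used 73/73.
Total value = 662.00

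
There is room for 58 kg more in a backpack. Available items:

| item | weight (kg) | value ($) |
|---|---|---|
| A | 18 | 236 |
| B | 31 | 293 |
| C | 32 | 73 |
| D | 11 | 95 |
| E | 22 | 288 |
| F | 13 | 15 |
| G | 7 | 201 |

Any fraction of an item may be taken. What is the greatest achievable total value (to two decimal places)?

828.97

Sort by value per unit weight and fill in that order.
Order: G (201/7=28.71) > A (236/18=13.11) > E (288/22=13.09) > B (293/31=9.45) > D (95/11=8.64) > C (73/32=2.28) > F (15/13=1.15)
Fill: take G (7 @ 201) → take A (18 @ 236) → take E (22 @ 288) → take 11/31 of B → 103.97; 58/58 used.
Total value = 828.97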